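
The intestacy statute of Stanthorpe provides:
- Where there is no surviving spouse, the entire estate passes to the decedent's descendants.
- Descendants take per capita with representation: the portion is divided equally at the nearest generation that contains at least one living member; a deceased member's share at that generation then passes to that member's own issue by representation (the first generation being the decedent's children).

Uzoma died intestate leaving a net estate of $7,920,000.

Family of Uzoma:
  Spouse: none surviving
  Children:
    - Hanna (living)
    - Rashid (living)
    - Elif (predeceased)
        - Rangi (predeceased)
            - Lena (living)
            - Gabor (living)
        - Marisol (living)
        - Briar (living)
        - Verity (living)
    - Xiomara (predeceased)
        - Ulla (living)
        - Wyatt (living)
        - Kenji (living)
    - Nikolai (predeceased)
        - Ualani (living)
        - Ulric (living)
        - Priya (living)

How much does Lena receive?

The entire $7,920,000 passes to the descendants.
That amount ($7,920,000) is divided into 5 shares of $1,584,000: Hanna and Rashid each take $1,584,000; Elif's $1,584,000 share passes to Elif's issue; Xiomara's $1,584,000 share passes to Xiomara's issue; Nikolai's $1,584,000 share passes to Nikolai's issue.
Elif's share ($1,584,000) is divided into 4 shares of $396,000: Marisol, Briar, and Verity each take $396,000; Rangi's $396,000 share passes to Rangi's issue.
Rangi's share ($396,000) is divided into 2 shares of $198,000: Lena and Gabor each take $198,000.
Xiomara's share ($1,584,000) is divided into 3 shares of $528,000: Ulla, Wyatt, and Kenji each take $528,000.
Nikolai's share ($1,584,000) is divided into 3 shares of $528,000: Ualani, Ulric, and Priya each take $528,000.

Lena receives $198,000.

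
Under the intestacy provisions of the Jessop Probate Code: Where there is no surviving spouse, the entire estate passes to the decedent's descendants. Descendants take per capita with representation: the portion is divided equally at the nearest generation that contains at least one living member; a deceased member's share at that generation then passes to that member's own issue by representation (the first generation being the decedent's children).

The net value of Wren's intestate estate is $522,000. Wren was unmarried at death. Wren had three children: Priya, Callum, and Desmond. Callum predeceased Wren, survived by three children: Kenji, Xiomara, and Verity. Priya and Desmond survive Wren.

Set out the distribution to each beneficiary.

The entire $522,000 passes to the descendants.
That amount ($522,000) is divided into 3 shares of $174,000: Priya and Desmond each take $174,000; Callum's $174,000 share passes to Callum's issue.
Callum's share ($174,000) is divided into 3 shares of $58,000: Kenji, Xiomara, and Verity each take $58,000.

Priya: $174,000; Kenji: $58,000; Xiomara: $58,000; Verity: $58,000; Desmond: $174,000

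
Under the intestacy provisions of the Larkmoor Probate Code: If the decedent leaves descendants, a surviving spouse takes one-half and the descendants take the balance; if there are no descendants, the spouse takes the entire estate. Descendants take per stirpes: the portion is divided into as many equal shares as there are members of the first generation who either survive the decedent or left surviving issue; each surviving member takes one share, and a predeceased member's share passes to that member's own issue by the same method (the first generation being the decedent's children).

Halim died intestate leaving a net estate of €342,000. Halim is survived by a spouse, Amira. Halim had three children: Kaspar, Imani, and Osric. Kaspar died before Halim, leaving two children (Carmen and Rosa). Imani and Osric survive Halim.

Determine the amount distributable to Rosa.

Rosa receives €28,500.

Amira takes one-half of €342,000 = €171,000. The remaining €171,000 passes to the descendants.
The descendants' portion (€171,000) is divided into 3 shares of €57,000: Imani and Osric each take €57,000; Kaspar's €57,000 share passes to Kaspar's issue.
Kaspar's share (€57,000) is divided into 2 shares of €28,500: Carmen and Rosa each take €28,500.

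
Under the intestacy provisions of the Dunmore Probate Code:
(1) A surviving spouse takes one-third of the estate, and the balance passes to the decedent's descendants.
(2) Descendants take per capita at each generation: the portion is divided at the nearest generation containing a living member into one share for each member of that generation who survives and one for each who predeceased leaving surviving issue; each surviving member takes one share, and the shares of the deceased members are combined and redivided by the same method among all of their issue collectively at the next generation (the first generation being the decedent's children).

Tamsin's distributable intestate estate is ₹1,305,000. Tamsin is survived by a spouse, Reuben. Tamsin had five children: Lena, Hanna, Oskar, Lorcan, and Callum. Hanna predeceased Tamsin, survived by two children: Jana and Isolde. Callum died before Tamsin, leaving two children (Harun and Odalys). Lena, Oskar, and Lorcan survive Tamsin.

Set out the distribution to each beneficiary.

Reuben takes one-third of ₹1,305,000 = ₹435,000. The remaining ₹870,000 passes to the descendants.
The descendants' portion (₹870,000) is divided at the children's generation into 5 shares of ₹174,000. Lena, Oskar, and Lorcan each take ₹174,000. The 2 shares of the deceased (Hanna and Callum) are combined into a pool of ₹348,000.
That pool (₹348,000) is divided at the grandchildren's generation equally among Jana, Isolde, Harun, and Odalys: ₹87,000 each.

Reuben: ₹435,000; Lena: ₹174,000; Jana: ₹87,000; Isolde: ₹87,000; Oskar: ₹174,000; Lorcan: ₹174,000; Harun: ₹87,000; Odalys: ₹87,000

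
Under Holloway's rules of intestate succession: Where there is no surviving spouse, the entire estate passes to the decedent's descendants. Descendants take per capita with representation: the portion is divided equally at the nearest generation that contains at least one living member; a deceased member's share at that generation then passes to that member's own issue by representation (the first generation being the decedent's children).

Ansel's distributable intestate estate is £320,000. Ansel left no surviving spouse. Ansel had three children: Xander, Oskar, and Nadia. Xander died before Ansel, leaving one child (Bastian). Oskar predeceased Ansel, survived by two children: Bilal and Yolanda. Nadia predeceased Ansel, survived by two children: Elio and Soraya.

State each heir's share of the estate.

The entire £320,000 passes to the descendants.
No child survives, so the initial division is made at the grandchildren's generation.
That amount (£320,000) is divided into 5 shares of £64,000: Bastian, Bilal, Yolanda, Elio, and Soraya each take £64,000.

Bastian: £64,000; Bilal: £64,000; Yolanda: £64,000; Elio: £64,000; Soraya: £64,000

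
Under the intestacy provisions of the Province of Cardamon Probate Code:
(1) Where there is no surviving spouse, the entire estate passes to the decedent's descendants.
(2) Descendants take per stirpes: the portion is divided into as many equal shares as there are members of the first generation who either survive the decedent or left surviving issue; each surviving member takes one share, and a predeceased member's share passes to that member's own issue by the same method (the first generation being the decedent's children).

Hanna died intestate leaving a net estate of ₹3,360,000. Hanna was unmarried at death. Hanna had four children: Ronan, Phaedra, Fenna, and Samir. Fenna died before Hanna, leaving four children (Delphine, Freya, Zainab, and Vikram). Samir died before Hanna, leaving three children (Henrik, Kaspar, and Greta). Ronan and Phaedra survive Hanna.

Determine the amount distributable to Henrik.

The entire ₹3,360,000 passes to the descendants.
That amount (₹3,360,000) is divided into 4 shares of ₹840,000: Ronan and Phaedra each take ₹840,000; Fenna's ₹840,000 share passes to Fenna's issue; Samir's ₹840,000 share passes to Samir's issue.
Fenna's share (₹840,000) is divided into 4 shares of ₹210,000: Delphine, Freya, Zainab, and Vikram each take ₹210,000.
Samir's share (₹840,000) is divided into 3 shares of ₹280,000: Henrik, Kaspar, and Greta each take ₹280,000.

Henrik receives ₹280,000.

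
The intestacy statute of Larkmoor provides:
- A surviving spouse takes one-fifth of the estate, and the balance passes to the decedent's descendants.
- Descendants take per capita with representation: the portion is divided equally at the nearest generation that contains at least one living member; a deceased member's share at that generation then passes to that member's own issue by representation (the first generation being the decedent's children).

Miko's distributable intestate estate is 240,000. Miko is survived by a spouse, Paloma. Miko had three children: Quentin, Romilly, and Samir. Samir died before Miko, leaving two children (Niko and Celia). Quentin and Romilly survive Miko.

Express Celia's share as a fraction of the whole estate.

Paloma takes one-fifth of 240,000 = 48,000. The remaining 192,000 passes to the descendants.
The descendants' portion (192,000) is divided into 3 shares of 64,000: Quentin and Romilly each take 64,000; Samir's 64,000 share passes to Samir's issue.
Samir's share (64,000) is divided into 2 shares of 32,000: Niko and Celia each take 32,000.

Celia receives 2/15 of the estate.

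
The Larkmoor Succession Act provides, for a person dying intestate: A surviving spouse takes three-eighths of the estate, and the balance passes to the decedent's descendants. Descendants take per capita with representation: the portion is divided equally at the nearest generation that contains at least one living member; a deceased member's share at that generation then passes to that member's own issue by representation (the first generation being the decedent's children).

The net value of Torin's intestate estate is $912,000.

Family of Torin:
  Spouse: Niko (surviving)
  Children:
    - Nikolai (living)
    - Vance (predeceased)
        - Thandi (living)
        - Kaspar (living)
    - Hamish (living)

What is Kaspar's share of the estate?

Kaspar receives $95,000.

Niko takes three-eighths of $912,000 = $342,000. The remaining $570,000 passes to the descendants.
The descendants' portion ($570,000) is divided into 3 shares of $190,000: Nikolai and Hamish each take $190,000; Vance's $190,000 share passes to Vance's issue.
Vance's share ($190,000) is divided into 2 shares of $95,000: Thandi and Kaspar each take $95,000.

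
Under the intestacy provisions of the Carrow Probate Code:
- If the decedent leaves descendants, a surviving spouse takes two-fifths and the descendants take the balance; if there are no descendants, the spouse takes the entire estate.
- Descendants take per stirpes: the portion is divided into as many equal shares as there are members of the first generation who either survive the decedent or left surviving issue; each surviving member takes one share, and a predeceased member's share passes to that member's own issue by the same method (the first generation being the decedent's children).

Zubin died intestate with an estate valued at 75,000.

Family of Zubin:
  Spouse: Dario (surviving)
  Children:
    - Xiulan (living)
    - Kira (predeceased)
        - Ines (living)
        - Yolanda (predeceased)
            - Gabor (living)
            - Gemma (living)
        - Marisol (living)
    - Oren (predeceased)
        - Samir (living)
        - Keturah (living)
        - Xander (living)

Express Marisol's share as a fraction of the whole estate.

Marisol receives 1/15 of the estate.

Dario takes two-fifths of 75,000 = 30,000. The remaining 45,000 passes to the descendants.
The descendants' portion (45,000) is divided into 3 shares of 15,000: Xiulan takes 15,000; Kira's 15,000 share passes to Kira's issue; Oren's 15,000 share passes to Oren's issue.
Kira's share (15,000) is divided into 3 shares of 5,000: Ines and Marisol each take 5,000; Yolanda's 5,000 share passes to Yolanda's issue.
Yolanda's share (5,000) is divided into 2 shares of 2,500: Gabor and Gemma each take 2,500.
Oren's share (15,000) is divided into 3 shares of 5,000: Samir, Keturah, and Xander each take 5,000.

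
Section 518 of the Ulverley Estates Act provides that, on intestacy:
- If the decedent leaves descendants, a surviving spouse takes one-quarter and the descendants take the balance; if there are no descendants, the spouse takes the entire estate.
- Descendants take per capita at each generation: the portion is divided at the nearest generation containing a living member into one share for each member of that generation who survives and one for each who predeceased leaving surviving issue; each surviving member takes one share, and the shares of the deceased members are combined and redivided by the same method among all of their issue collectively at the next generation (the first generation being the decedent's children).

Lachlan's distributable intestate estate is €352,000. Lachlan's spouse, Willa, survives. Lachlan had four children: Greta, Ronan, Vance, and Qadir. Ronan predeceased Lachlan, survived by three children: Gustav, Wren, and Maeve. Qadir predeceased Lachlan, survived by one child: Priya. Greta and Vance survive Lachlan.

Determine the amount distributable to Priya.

Priya receives €33,000.

Willa takes one-quarter of €352,000 = €88,000. The remaining €264,000 passes to the descendants.
The descendants' portion (€264,000) is divided at the children's generation into 4 shares of €66,000. Greta and Vance each take €66,000. The 2 shares of the deceased (Ronan and Qadir) are combined into a pool of €132,000.
That pool (€132,000) is divided at the grandchildren's generation equally among Gustav, Wren, Maeve, and Priya: €33,000 each.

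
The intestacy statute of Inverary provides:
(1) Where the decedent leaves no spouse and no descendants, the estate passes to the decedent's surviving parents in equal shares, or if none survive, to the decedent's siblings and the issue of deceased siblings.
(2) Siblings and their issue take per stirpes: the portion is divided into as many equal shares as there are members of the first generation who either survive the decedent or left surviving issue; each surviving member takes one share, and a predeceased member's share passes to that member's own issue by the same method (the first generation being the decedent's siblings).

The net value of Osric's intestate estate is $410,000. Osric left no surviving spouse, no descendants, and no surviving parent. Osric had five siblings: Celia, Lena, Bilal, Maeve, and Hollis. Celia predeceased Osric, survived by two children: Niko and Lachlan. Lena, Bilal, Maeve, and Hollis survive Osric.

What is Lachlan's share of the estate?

Lachlan receives $41,000.

The entire $410,000 passes to the siblings and their issue.
That amount ($410,000) is divided into 5 shares of $82,000: Lena, Bilal, Maeve, and Hollis each take $82,000; Celia's $82,000 share passes to Celia's issue.
Celia's share ($82,000) is divided into 2 shares of $41,000: Niko and Lachlan each take $41,000.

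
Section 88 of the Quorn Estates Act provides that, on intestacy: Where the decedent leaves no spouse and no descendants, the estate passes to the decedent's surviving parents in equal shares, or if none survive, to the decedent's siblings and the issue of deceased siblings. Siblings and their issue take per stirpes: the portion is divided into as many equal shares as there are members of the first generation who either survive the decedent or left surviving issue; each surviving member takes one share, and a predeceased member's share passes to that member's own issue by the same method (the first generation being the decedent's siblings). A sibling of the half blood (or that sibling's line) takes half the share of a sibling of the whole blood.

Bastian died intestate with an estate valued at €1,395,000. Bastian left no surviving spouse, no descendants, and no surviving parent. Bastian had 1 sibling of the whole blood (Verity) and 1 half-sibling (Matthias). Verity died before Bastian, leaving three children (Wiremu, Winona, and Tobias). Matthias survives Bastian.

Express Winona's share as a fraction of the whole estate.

The entire €1,395,000 passes to the siblings and their issue.
Counting each half-blood sibling's line as half a unit, there are 3/2 units in €1,395,000, so one unit is €930,000. Whole-blood lines (Verity) take €930,000 each; half-blood lines (Matthias) take €465,000 each.
Verity's share (€930,000) is divided into 3 shares of €310,000: Wiremu, Winona, and Tobias each take €310,000.

Winona receives 2/9 of the estate.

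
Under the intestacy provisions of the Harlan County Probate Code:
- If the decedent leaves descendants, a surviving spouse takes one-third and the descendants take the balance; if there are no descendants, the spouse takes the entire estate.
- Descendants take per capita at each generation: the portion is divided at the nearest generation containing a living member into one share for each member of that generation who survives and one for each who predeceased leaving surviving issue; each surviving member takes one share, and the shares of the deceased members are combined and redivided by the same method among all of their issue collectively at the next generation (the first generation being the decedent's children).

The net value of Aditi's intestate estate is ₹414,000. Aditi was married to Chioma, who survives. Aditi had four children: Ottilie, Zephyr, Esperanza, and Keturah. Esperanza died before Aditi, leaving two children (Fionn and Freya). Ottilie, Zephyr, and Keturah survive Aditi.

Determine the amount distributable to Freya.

Freya receives ₹34,500.

Chioma takes one-third of ₹414,000 = ₹138,000. The remaining ₹276,000 passes to the descendants.
The descendants' portion (₹276,000) is divided at the children's generation into 4 shares of ₹69,000. Ottilie, Zephyr, and Keturah each take ₹69,000. The remaining share for the deceased Esperanza (₹69,000) is carried to the next generation.
That pool (₹69,000) is divided at the grandchildren's generation equally among Fionn and Freya: ₹34,500 each.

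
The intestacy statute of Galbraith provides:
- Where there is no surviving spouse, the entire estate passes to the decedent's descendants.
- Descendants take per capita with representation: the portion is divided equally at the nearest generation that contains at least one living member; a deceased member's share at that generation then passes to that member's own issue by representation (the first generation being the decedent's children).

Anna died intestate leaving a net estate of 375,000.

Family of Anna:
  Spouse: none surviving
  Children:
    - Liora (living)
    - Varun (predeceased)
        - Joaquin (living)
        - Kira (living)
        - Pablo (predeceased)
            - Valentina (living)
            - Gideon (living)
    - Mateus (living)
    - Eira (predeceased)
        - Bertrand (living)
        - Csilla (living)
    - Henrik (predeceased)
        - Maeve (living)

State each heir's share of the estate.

The entire 375,000 passes to the descendants.
That amount (375,000) is divided into 5 shares of 75,000: Liora and Mateus each take 75,000; Varun's 75,000 share passes to Varun's issue; Eira's 75,000 share passes to Eira's issue; Henrik's 75,000 share passes to Henrik's issue.
Varun's share (75,000) is divided into 3 shares of 25,000: Joaquin and Kira each take 25,000; Pablo's 25,000 share passes to Pablo's issue.
Pablo's share (25,000) is divided into 2 shares of 12,500: Valentina and Gideon each take 12,500.
Eira's share (75,000) is divided into 2 shares of 37,500: Bertrand and Csilla each take 37,500.
Henrik's share (75,000) passes entirely to Maeve.

Liora: 75,000; Joaquin: 25,000; Kira: 25,000; Valentina: 12,500; Gideon: 12,500; Mateus: 75,000; Bertrand: 37,500; Csilla: 37,500; Maeve: 75,000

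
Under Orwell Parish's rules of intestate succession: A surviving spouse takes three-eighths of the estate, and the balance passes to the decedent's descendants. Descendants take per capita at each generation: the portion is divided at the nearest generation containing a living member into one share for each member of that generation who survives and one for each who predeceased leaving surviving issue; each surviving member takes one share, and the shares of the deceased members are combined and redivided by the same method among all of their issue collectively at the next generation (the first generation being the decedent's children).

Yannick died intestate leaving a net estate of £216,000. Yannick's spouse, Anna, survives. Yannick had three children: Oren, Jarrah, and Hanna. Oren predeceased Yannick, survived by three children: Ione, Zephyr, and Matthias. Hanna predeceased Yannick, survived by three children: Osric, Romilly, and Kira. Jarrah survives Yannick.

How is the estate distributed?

Anna: £81,000; Ione: £15,000; Zephyr: £15,000; Matthias: £15,000; Jarrah: £45,000; Osric: £15,000; Romilly: £15,000; Kira: £15,000

Anna takes three-eighths of £216,000 = £81,000. The remaining £135,000 passes to the descendants.
The descendants' portion (£135,000) is divided at the children's generation into 3 shares of £45,000. Jarrah takes £45,000. The 2 shares of the deceased (Oren and Hanna) are combined into a pool of £90,000.
That pool (£90,000) is divided at the grandchildren's generation equally among Ione, Zephyr, Matthias, Osric, Romilly, and Kira: £15,000 each.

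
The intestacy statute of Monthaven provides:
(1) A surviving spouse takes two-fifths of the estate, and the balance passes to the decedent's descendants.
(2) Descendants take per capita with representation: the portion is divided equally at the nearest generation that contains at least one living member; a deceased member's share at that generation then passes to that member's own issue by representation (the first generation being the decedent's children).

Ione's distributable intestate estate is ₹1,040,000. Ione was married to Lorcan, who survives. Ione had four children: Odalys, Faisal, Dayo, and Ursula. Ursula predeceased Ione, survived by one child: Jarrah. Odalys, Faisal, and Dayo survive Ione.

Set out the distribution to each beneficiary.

Lorcan: ₹416,000; Odalys: ₹156,000; Faisal: ₹156,000; Dayo: ₹156,000; Jarrah: ₹156,000

Lorcan takes two-fifths of ₹1,040,000 = ₹416,000. The remaining ₹624,000 passes to the descendants.
The descendants' portion (₹624,000) is divided into 4 shares of ₹156,000: Odalys, Faisal, and Dayo each take ₹156,000; Ursula's ₹156,000 share passes to Ursula's issue.
Ursula's share (₹156,000) passes entirely to Jarrah.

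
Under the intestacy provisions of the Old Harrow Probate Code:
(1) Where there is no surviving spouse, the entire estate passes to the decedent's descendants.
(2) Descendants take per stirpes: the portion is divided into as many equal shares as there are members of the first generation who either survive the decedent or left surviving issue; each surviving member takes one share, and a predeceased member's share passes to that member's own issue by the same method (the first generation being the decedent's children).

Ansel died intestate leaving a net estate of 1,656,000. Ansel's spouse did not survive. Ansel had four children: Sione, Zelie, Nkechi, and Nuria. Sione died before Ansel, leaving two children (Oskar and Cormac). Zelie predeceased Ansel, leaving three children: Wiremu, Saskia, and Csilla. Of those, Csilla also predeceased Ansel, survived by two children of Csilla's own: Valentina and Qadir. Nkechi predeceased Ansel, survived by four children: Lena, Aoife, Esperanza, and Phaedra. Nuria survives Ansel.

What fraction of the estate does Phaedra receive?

The entire 1,656,000 passes to the descendants.
That amount (1,656,000) is divided into 4 shares of 414,000: Nuria takes 414,000; Sione's 414,000 share passes to Sione's issue; Zelie's 414,000 share passes to Zelie's issue; Nkechi's 414,000 share passes to Nkechi's issue.
Sione's share (414,000) is divided into 2 shares of 207,000: Oskar and Cormac each take 207,000.
Zelie's share (414,000) is divided into 3 shares of 138,000: Wiremu and Saskia each take 138,000; Csilla's 138,000 share passes to Csilla's issue.
Csilla's share (138,000) is divided into 2 shares of 69,000: Valentina and Qadir each take 69,000.
Nkechi's share (414,000) is divided into 4 shares of 103,500: Lena, Aoife, Esperanza, and Phaedra each take 103,500.

Phaedra receives 1/16 of the estate.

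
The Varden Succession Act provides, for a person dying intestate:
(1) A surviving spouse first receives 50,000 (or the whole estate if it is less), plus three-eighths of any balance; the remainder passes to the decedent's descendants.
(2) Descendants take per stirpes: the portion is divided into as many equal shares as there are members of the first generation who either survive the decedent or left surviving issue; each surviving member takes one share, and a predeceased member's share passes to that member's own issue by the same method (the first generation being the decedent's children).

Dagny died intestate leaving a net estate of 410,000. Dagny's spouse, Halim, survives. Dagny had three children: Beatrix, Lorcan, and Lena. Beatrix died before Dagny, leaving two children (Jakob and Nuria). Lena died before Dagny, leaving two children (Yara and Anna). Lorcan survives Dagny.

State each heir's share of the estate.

Halim first takes 50,000, leaving a balance of 360,000. Halim then takes three-eighths of the balance (135,000), for a total of 185,000. The remaining 225,000 passes to the descendants.
The descendants' portion (225,000) is divided into 3 shares of 75,000: Lorcan takes 75,000; Beatrix's 75,000 share passes to Beatrix's issue; Lena's 75,000 share passes to Lena's issue.
Beatrix's share (75,000) is divided into 2 shares of 37,500: Jakob and Nuria each take 37,500.
Lena's share (75,000) is divided into 2 shares of 37,500: Yara and Anna each take 37,500.

Halim: 185,000; Jakob: 37,500; Nuria: 37,500; Lorcan: 75,000; Yara: 37,500; Anna: 37,500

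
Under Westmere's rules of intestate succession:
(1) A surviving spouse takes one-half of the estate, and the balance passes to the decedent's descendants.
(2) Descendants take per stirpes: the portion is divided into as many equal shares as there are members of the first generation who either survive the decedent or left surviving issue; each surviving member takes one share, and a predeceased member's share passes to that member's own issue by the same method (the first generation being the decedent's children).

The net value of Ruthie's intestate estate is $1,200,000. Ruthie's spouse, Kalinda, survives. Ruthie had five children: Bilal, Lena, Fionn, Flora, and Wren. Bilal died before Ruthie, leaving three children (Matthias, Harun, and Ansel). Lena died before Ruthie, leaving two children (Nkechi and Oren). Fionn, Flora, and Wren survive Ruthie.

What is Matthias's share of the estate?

Kalinda takes one-half of $1,200,000 = $600,000. The remaining $600,000 passes to the descendants.
The descendants' portion ($600,000) is divided into 5 shares of $120,000: Fionn, Flora, and Wren each take $120,000; Bilal's $120,000 share passes to Bilal's issue; Lena's $120,000 share passes to Lena's issue.
Bilal's share ($120,000) is divided into 3 shares of $40,000: Matthias, Harun, and Ansel each take $40,000.
Lena's share ($120,000) is divided into 2 shares of $60,000: Nkechi and Oren each take $60,000.

Matthias receives $40,000.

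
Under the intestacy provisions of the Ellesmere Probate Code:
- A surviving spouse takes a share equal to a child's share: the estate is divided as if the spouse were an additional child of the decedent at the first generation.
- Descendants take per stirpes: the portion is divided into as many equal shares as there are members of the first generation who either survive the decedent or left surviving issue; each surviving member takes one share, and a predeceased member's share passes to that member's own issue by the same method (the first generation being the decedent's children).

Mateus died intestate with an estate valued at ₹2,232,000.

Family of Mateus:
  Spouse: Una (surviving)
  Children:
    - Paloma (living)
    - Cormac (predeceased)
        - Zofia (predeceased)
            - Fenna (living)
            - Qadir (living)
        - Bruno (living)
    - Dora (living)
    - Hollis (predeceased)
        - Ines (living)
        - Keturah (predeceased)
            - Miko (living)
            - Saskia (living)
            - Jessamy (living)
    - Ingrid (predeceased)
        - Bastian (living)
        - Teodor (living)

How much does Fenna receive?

The spouse counts as an additional share at the children's level, so there are 6 primary shares of ₹372,000. Una takes one such share (₹372,000).
The children's combined portion (₹1,860,000) is divided into 5 shares of ₹372,000: Paloma and Dora each take ₹372,000; Cormac's ₹372,000 share passes to Cormac's issue; Hollis's ₹372,000 share passes to Hollis's issue; Ingrid's ₹372,000 share passes to Ingrid's issue.
Cormac's share (₹372,000) is divided into 2 shares of ₹186,000: Bruno takes ₹186,000; Zofia's ₹186,000 share passes to Zofia's issue.
Zofia's share (₹186,000) is divided into 2 shares of ₹93,000: Fenna and Qadir each take ₹93,000.
Hollis's share (₹372,000) is divided into 2 shares of ₹186,000: Ines takes ₹186,000; Keturah's ₹186,000 share passes to Keturah's issue.
Keturah's share (₹186,000) is divided into 3 shares of ₹62,000: Miko, Saskia, and Jessamy each take ₹62,000.
Ingrid's share (₹372,000) is divided into 2 shares of ₹186,000: Bastian and Teodor each take ₹186,000.

Fenna receives ₹93,000.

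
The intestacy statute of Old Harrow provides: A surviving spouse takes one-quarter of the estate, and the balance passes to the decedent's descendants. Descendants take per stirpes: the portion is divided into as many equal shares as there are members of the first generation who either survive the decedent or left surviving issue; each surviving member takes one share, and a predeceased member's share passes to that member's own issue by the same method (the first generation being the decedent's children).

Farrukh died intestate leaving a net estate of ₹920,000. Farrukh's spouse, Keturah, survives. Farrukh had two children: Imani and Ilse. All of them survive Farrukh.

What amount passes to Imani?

Imani receives ₹345,000.

Keturah takes one-quarter of ₹920,000 = ₹230,000. The remaining ₹690,000 passes to the descendants.
The descendants' portion (₹690,000) is divided into 2 shares of ₹345,000: Imani and Ilse each take ₹345,000.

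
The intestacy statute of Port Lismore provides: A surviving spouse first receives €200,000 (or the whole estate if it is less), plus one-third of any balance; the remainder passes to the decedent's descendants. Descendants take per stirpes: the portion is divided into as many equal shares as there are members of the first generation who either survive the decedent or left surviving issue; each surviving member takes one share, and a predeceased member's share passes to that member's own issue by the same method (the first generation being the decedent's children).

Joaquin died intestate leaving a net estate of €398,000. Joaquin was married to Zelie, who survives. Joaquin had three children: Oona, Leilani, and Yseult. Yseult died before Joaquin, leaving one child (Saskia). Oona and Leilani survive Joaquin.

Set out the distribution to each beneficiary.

Zelie: €266,000; Oona: €44,000; Leilani: €44,000; Saskia: €44,000

Zelie first takes €200,000, leaving a balance of €198,000. Zelie then takes one-third of the balance (€66,000), for a total of €266,000. The remaining €132,000 passes to the descendants.
The descendants' portion (€132,000) is divided into 3 shares of €44,000: Oona and Leilani each take €44,000; Yseult's €44,000 share passes to Yseult's issue.
Yseult's share (€44,000) passes entirely to Saskia.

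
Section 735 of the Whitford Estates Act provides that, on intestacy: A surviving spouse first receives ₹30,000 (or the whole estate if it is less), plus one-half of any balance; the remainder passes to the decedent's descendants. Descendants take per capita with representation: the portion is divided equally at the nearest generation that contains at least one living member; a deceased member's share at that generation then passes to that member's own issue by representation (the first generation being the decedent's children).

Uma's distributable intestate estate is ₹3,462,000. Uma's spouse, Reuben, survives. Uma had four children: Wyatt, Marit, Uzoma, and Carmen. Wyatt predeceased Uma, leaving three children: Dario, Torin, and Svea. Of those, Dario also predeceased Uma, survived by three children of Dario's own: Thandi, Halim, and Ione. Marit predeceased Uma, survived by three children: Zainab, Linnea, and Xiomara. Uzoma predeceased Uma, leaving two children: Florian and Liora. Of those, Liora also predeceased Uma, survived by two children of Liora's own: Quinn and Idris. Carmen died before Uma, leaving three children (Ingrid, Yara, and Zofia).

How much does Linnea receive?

Linnea receives ₹156,000.

Reuben first takes ₹30,000, leaving a balance of ₹3,432,000. Reuben then takes one-half of the balance (₹1,716,000), for a total of ₹1,746,000. The remaining ₹1,716,000 passes to the descendants.
No child survives, so the initial division is made at the grandchildren's generation.
The descendants' portion (₹1,716,000) is divided into 11 shares of ₹156,000: Torin, Svea, Zainab, Linnea, Xiomara, Florian, Ingrid, Yara, and Zofia each take ₹156,000; Dario's ₹156,000 share passes to Dario's issue; Liora's ₹156,000 share passes to Liora's issue.
Dario's share (₹156,000) is divided into 3 shares of ₹52,000: Thandi, Halim, and Ione each take ₹52,000.
Liora's share (₹156,000) is divided into 2 shares of ₹78,000: Quinn and Idris each take ₹78,000.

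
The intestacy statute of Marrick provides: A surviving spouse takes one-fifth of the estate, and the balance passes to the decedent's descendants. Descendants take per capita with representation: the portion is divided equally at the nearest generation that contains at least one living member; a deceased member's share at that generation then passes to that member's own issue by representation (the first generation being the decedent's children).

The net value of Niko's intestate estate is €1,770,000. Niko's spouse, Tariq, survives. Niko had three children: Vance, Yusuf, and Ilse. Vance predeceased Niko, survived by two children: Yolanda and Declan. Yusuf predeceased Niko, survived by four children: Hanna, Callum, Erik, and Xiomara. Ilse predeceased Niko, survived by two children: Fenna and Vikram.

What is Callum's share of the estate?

Callum receives €177,000.

Tariq takes one-fifth of €1,770,000 = €354,000. The remaining €1,416,000 passes to the descendants.
No child survives, so the initial division is made at the grandchildren's generation.
The descendants' portion (€1,416,000) is divided into 8 shares of €177,000: Yolanda, Declan, Hanna, Callum, Erik, Xiomara, Fenna, and Vikram each take €177,000.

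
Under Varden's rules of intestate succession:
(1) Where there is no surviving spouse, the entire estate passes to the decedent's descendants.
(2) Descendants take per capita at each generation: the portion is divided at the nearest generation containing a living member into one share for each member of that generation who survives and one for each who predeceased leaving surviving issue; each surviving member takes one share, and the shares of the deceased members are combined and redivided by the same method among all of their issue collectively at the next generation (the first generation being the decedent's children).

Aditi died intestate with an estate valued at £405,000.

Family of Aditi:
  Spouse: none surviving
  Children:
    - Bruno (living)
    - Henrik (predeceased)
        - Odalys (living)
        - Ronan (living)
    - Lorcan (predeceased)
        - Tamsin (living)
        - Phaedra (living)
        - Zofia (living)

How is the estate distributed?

The entire £405,000 passes to the descendants.
That amount (£405,000) is divided at the children's generation into 3 shares of £135,000. Bruno takes £135,000. The 2 shares of the deceased (Henrik and Lorcan) are combined into a pool of £270,000.
That pool (£270,000) is divided at the grandchildren's generation equally among Odalys, Ronan, Tamsin, Phaedra, and Zofia: £54,000 each.

Bruno: £135,000; Odalys: £54,000; Ronan: £54,000; Tamsin: £54,000; Phaedra: £54,000; Zofia: £54,000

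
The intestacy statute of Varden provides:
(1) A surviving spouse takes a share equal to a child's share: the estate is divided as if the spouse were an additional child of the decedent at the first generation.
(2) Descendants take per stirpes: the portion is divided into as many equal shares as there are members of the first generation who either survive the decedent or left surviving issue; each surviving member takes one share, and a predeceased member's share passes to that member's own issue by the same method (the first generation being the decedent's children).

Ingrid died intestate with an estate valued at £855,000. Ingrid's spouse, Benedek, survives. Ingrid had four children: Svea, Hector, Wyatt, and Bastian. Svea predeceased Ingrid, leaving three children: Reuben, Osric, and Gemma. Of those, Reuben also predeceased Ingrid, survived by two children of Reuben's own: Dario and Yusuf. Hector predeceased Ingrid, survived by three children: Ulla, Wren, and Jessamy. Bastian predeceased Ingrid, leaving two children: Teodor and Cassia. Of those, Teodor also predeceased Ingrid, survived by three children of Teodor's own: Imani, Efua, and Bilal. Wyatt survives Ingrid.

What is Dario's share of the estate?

Dario receives £28,500.

The spouse counts as an additional share at the children's level, so there are 5 primary shares of £171,000. Benedek takes one such share (£171,000).
The children's combined portion (£684,000) is divided into 4 shares of £171,000: Wyatt takes £171,000; Svea's £171,000 share passes to Svea's issue; Hector's £171,000 share passes to Hector's issue; Bastian's £171,000 share passes to Bastian's issue.
Svea's share (£171,000) is divided into 3 shares of £57,000: Osric and Gemma each take £57,000; Reuben's £57,000 share passes to Reuben's issue.
Reuben's share (£57,000) is divided into 2 shares of £28,500: Dario and Yusuf each take £28,500.
Hector's share (£171,000) is divided into 3 shares of £57,000: Ulla, Wren, and Jessamy each take £57,000.
Bastian's share (£171,000) is divided into 2 shares of £85,500: Cassia takes £85,500; Teodor's £85,500 share passes to Teodor's issue.
Teodor's share (£85,500) is divided into 3 shares of £28,500: Imani, Efua, and Bilal each take £28,500.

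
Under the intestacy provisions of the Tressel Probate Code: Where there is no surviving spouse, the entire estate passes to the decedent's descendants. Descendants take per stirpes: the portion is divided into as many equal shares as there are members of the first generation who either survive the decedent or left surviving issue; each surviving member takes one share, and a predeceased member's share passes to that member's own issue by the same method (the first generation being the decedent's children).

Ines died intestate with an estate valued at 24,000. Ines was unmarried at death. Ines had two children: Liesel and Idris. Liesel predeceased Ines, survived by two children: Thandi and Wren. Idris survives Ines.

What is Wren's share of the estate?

The entire 24,000 passes to the descendants.
That amount (24,000) is divided into 2 shares of 12,000: Idris takes 12,000; Liesel's 12,000 share passes to Liesel's issue.
Liesel's share (12,000) is divided into 2 shares of 6,000: Thandi and Wren each take 6,000.

Wren receives 6,000.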